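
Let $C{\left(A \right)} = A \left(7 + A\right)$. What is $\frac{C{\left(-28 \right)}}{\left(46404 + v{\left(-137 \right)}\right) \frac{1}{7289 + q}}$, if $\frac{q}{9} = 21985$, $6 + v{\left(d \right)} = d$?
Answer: $\frac{120630552}{46261} \approx 2607.6$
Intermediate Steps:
$v{\left(d \right)} = -6 + d$
$q = 197865$ ($q = 9 \cdot 21985 = 197865$)
$\frac{C{\left(-28 \right)}}{\left(46404 + v{\left(-137 \right)}\right) \frac{1}{7289 + q}} = \frac{\left(-28\right) \left(7 - 28\right)}{\left(46404 - 143\right) \frac{1}{7289 + 197865}} = \frac{\left(-28\right) \left(-21\right)}{\left(46404 - 143\right) \frac{1}{205154}} = \frac{588}{46261 \cdot \frac{1}{205154}} = \frac{588}{\frac{46261}{205154}} = 588 \cdot \frac{205154}{46261} = \frac{120630552}{46261}$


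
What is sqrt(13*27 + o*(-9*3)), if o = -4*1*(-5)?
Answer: 3*I*sqrt(21) ≈ 13.748*I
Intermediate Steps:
o = 20 (o = -4*(-5) = 20)
sqrt(13*27 + o*(-9*3)) = sqrt(13*27 + 20*(-9*3)) = sqrt(351 + 20*(-27)) = sqrt(351 - 540) = sqrt(-189) = 3*I*sqrt(21)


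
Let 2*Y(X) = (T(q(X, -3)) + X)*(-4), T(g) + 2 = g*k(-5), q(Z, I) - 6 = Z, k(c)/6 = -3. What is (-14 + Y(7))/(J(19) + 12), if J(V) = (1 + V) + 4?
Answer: 37/3 ≈ 12.333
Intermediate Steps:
J(V) = 5 + V
k(c) = -18 (k(c) = 6*(-3) = -18)
q(Z, I) = 6 + Z
T(g) = -2 - 18*g (T(g) = -2 + g*(-18) = -2 - 18*g)
Y(X) = 220 + 34*X (Y(X) = (((-2 - 18*(6 + X)) + X)*(-4))/2 = (((-2 + (-108 - 18*X)) + X)*(-4))/2 = (((-110 - 18*X) + X)*(-4))/2 = ((-110 - 17*X)*(-4))/2 = (440 + 68*X)/2 = 220 + 34*X)
(-14 + Y(7))/(J(19) + 12) = (-14 + (220 + 34*7))/((5 + 19) + 12) = (-14 + (220 + 238))/(24 + 12) = (-14 + 458)/36 = 444*(1/36) = 37/3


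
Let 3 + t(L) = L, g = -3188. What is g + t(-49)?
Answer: -3240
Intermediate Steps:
t(L) = -3 + L
g + t(-49) = -3188 + (-3 - 49) = -3188 - 52 = -3240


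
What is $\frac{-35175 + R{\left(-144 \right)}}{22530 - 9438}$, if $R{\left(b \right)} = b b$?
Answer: $- \frac{4813}{4364} \approx -1.1029$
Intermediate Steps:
$R{\left(b \right)} = b^{2}$
$\frac{-35175 + R{\left(-144 \right)}}{22530 - 9438} = \frac{-35175 + \left(-144\right)^{2}}{22530 - 9438} = \frac{-35175 + 20736}{13092} = \left(-14439\right) \frac{1}{13092} = - \frac{4813}{4364}$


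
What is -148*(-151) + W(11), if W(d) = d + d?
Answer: 22370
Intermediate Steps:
W(d) = 2*d
-148*(-151) + W(11) = -148*(-151) + 2*11 = 22348 + 22 = 22370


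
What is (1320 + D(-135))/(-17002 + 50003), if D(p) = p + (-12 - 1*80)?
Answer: 1093/33001 ≈ 0.033120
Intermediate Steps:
D(p) = -92 + p (D(p) = p + (-12 - 80) = p - 92 = -92 + p)
(1320 + D(-135))/(-17002 + 50003) = (1320 + (-92 - 135))/(-17002 + 50003) = (1320 - 227)/33001 = 1093*(1/33001) = 1093/33001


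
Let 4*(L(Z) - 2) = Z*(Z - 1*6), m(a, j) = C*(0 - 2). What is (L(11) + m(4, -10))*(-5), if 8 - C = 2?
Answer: -75/4 ≈ -18.750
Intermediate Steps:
C = 6 (C = 8 - 1*2 = 8 - 2 = 6)
m(a, j) = -12 (m(a, j) = 6*(0 - 2) = 6*(-2) = -12)
L(Z) = 2 + Z*(-6 + Z)/4 (L(Z) = 2 + (Z*(Z - 1*6))/4 = 2 + (Z*(Z - 6))/4 = 2 + (Z*(-6 + Z))/4 = 2 + Z*(-6 + Z)/4)
(L(11) + m(4, -10))*(-5) = ((2 - 3/2*11 + (¼)*11²) - 12)*(-5) = ((2 - 33/2 + (¼)*121) - 12)*(-5) = ((2 - 33/2 + 121/4) - 12)*(-5) = (63/4 - 12)*(-5) = (15/4)*(-5) = -75/4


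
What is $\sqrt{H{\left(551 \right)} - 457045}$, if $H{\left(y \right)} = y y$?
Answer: $2 i \sqrt{38361} \approx 391.72 i$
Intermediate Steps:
$H{\left(y \right)} = y^{2}$
$\sqrt{H{\left(551 \right)} - 457045} = \sqrt{551^{2} - 457045} = \sqrt{303601 - 457045} = \sqrt{-153444} = 2 i \sqrt{38361}$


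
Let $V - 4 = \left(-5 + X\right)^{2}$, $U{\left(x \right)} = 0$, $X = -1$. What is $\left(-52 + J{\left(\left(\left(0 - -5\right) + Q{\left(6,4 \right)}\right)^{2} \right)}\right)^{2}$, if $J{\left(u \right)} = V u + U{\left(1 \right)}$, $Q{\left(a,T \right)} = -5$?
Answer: $2704$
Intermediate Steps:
$V = 40$ ($V = 4 + \left(-5 - 1\right)^{2} = 4 + \left(-6\right)^{2} = 4 + 36 = 40$)
$J{\left(u \right)} = 40 u$ ($J{\left(u \right)} = 40 u + 0 = 40 u$)
$\left(-52 + J{\left(\left(\left(0 - -5\right) + Q{\left(6,4 \right)}\right)^{2} \right)}\right)^{2} = \left(-52 + 40 \left(\left(0 - -5\right) - 5\right)^{2}\right)^{2} = \left(-52 + 40 \left(\left(0 + 5\right) - 5\right)^{2}\right)^{2} = \left(-52 + 40 \left(5 - 5\right)^{2}\right)^{2} = \left(-52 + 40 \cdot 0^{2}\right)^{2} = \left(-52 + 40 \cdot 0\right)^{2} = \left(-52 + 0\right)^{2} = \left(-52\right)^{2} = 2704$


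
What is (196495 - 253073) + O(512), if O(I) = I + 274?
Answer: -55792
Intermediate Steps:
O(I) = 274 + I
(196495 - 253073) + O(512) = (196495 - 253073) + (274 + 512) = -56578 + 786 = -55792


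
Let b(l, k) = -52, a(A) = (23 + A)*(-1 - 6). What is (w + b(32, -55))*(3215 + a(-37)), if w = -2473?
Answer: -8365325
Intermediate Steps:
a(A) = -161 - 7*A (a(A) = (23 + A)*(-7) = -161 - 7*A)
(w + b(32, -55))*(3215 + a(-37)) = (-2473 - 52)*(3215 + (-161 - 7*(-37))) = -2525*(3215 + (-161 + 259)) = -2525*(3215 + 98) = -2525*3313 = -8365325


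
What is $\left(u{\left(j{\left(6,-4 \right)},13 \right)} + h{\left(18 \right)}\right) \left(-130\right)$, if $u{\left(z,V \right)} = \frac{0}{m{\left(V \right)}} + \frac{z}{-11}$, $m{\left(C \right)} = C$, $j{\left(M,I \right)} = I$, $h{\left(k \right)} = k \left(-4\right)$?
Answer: $\frac{102440}{11} \approx 9312.7$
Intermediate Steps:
$h{\left(k \right)} = - 4 k$
$u{\left(z,V \right)} = - \frac{z}{11}$ ($u{\left(z,V \right)} = \frac{0}{V} + \frac{z}{-11} = 0 + z \left(- \frac{1}{11}\right) = 0 - \frac{z}{11} = - \frac{z}{11}$)
$\left(u{\left(j{\left(6,-4 \right)},13 \right)} + h{\left(18 \right)}\right) \left(-130\right) = \left(\left(- \frac{1}{11}\right) \left(-4\right) - 72\right) \left(-130\right) = \left(\frac{4}{11} - 72\right) \left(-130\right) = \left(- \frac{788}{11}\right) \left(-130\right) = \frac{102440}{11}$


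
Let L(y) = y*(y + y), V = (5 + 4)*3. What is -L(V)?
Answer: -1458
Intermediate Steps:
V = 27 (V = 9*3 = 27)
L(y) = 2*y² (L(y) = y*(2*y) = 2*y²)
-L(V) = -2*27² = -2*729 = -1*1458 = -1458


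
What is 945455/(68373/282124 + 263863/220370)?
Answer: 29390256182287700/44754721511 ≈ 6.5670e+5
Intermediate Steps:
945455/(68373/282124 + 263863/220370) = 945455/(44754721511/31085832940) = 945455*(31085832940/44754721511) = 29390256182287700/44754721511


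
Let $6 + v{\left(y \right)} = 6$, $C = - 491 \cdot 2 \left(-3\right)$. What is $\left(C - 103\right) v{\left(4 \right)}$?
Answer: $0$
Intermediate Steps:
$C = 2946$ ($C = \left(-491\right) \left(-6\right) = 2946$)
$v{\left(y \right)} = 0$ ($v{\left(y \right)} = -6 + 6 = 0$)
$\left(C - 103\right) v{\left(4 \right)} = \left(2946 - 103\right) 0 = 2843 \cdot 0 = 0$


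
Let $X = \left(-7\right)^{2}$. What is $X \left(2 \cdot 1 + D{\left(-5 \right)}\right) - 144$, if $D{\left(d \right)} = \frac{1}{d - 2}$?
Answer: $-53$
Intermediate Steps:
$X = 49$
$D{\left(d \right)} = \frac{1}{-2 + d}$
$X \left(2 \cdot 1 + D{\left(-5 \right)}\right) - 144 = 49 \left(2 \cdot 1 + \frac{1}{-2 - 5}\right) - 144 = 49 \left(2 + \frac{1}{-7}\right) - 144 = 49 \left(2 - \frac{1}{7}\right) - 144 = 49 \cdot \frac{13}{7} - 144 = 91 - 144 = -53$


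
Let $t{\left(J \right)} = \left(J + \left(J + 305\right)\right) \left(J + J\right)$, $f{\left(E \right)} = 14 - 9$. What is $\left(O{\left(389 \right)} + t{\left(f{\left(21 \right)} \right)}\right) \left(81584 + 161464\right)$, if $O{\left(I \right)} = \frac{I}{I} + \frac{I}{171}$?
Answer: $\frac{2299191440}{3} \approx 7.664 \cdot 10^{8}$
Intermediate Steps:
$O{\left(I \right)} = 1 + \frac{I}{171}$ ($O{\left(I \right)} = 1 + I \frac{1}{171} = 1 + \frac{I}{171}$)
$f{\left(E \right)} = 5$ ($f{\left(E \right)} = 14 - 9 = 5$)
$t{\left(J \right)} = 2 J \left(305 + 2 J\right)$ ($t{\left(J \right)} = \left(J + \left(305 + J\right)\right) 2 J = \left(305 + 2 J\right) 2 J = 2 J \left(305 + 2 J\right)$)
$\left(O{\left(389 \right)} + t{\left(f{\left(21 \right)} \right)}\right) \left(81584 + 161464\right) = \left(\left(1 + \frac{1}{171} \cdot 389\right) + 2 \cdot 5 \left(305 + 2 \cdot 5\right)\right) \left(81584 + 161464\right) = \left(\left(1 + \frac{389}{171}\right) + 2 \cdot 5 \left(305 + 10\right)\right) 243048 = \left(\frac{560}{171} + 2 \cdot 5 \cdot 315\right) 243048 = \left(\frac{560}{171} + 3150\right) 243048 = \frac{539210}{171} \cdot 243048 = \frac{2299191440}{3}$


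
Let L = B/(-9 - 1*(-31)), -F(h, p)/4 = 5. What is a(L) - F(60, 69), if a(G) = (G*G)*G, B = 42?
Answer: 35881/1331 ≈ 26.958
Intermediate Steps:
F(h, p) = -20 (F(h, p) = -4*5 = -20)
L = 21/11 (L = 42/(-9 - 1*(-31)) = 42/(-9 + 31) = 42/22 = 42*(1/22) = 21/11 ≈ 1.9091)
a(G) = G³ (a(G) = G²*G = G³)
a(L) - F(60, 69) = (21/11)³ - 1*(-20) = 9261/1331 + 20 = 35881/1331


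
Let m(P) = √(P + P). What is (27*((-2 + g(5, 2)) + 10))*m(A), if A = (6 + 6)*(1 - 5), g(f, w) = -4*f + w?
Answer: -1080*I*√6 ≈ -2645.4*I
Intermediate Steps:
g(f, w) = w - 4*f
A = -48 (A = 12*(-4) = -48)
m(P) = √2*√P (m(P) = √(2*P) = √2*√P)
(27*((-2 + g(5, 2)) + 10))*m(A) = (27*((-2 + (2 - 4*5)) + 10))*(√2*√(-48)) = (27*((-2 + (2 - 20)) + 10))*(√2*(4*I*√3)) = (27*((-2 - 18) + 10))*(4*I*√6) = (27*(-20 + 10))*(4*I*√6) = (27*(-10))*(4*I*√6) = -1080*I*√6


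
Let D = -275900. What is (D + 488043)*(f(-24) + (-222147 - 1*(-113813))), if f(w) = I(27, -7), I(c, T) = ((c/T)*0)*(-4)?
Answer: -22982299762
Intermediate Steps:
I(c, T) = 0 (I(c, T) = 0*(-4) = 0)
f(w) = 0
(D + 488043)*(f(-24) + (-222147 - 1*(-113813))) = (-275900 + 488043)*(0 + (-222147 - 1*(-113813))) = 212143*(0 + (-222147 + 113813)) = 212143*(0 - 108334) = 212143*(-108334) = -22982299762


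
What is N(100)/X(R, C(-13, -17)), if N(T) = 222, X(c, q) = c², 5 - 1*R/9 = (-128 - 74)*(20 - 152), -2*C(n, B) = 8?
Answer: 74/19188961587 ≈ 3.8564e-9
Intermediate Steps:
C(n, B) = -4 (C(n, B) = -½*8 = -4)
R = -239931 (R = 45 - 9*(-128 - 74)*(20 - 152) = 45 - (-1818)*(-132) = 45 - 9*26664 = 45 - 239976 = -239931)
N(100)/X(R, C(-13, -17)) = 222/((-239931)²) = 222/57566884761 = 222*(1/57566884761) = 74/19188961587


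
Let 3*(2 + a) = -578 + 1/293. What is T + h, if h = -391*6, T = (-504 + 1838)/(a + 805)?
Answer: -209569813/89414 ≈ -2343.8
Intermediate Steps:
a = -57037/293 (a = -2 + (-578 + 1/293)/3 = -2 + (⅓)*(-169353/293) = -2 - 56451/293 = -57037/293 ≈ -194.67)
T = 195431/89414 (T = (-504 + 1838)/(-57037/293 + 805) = 1334/(178828/293) = 1334*(293/178828) = 195431/89414 ≈ 2.1857)
h = -2346
T + h = 195431/89414 - 2346 = -209569813/89414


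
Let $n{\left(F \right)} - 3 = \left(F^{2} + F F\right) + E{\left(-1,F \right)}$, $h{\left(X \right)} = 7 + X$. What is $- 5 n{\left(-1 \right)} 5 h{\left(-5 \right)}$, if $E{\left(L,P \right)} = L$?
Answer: $-200$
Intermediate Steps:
$n{\left(F \right)} = 2 + 2 F^{2}$ ($n{\left(F \right)} = 3 - \left(1 - F^{2} - F F\right) = 3 + \left(\left(F^{2} + F^{2}\right) - 1\right) = 3 + \left(2 F^{2} - 1\right) = 3 + \left(-1 + 2 F^{2}\right) = 2 + 2 F^{2}$)
$- 5 n{\left(-1 \right)} 5 h{\left(-5 \right)} = - 5 \left(2 + 2 \left(-1\right)^{2}\right) 5 \left(7 - 5\right) = - 5 \left(2 + 2 \cdot 1\right) 5 \cdot 2 = - 5 \left(2 + 2\right) 5 \cdot 2 = \left(-5\right) 4 \cdot 5 \cdot 2 = \left(-20\right) 5 \cdot 2 = \left(-100\right) 2 = -200$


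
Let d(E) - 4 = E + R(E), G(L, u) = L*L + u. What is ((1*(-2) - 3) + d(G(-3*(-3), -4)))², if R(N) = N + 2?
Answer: 24025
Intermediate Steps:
R(N) = 2 + N
G(L, u) = u + L² (G(L, u) = L² + u = u + L²)
d(E) = 6 + 2*E (d(E) = 4 + (E + (2 + E)) = 4 + (2 + 2*E) = 6 + 2*E)
((1*(-2) - 3) + d(G(-3*(-3), -4)))² = ((1*(-2) - 3) + (6 + 2*(-4 + (-3*(-3))²)))² = ((-2 - 3) + (6 + 2*(-4 + 9²)))² = (-5 + (6 + 2*(-4 + 81)))² = (-5 + (6 + 2*77))² = (-5 + (6 + 154))² = (-5 + 160)² = 155² = 24025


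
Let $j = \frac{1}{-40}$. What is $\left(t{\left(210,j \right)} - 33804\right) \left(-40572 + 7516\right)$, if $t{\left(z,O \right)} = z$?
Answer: $1110483264$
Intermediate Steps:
$j = - \frac{1}{40} \approx -0.025$
$\left(t{\left(210,j \right)} - 33804\right) \left(-40572 + 7516\right) = \left(210 - 33804\right) \left(-40572 + 7516\right) = \left(-33594\right) \left(-33056\right) = 1110483264$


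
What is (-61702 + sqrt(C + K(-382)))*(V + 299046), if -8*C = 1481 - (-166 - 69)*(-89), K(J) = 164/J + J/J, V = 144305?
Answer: -27355643402 + 443351*sqrt(354569153)/382 ≈ -2.7334e+10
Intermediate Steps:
K(J) = 1 + 164/J (K(J) = 164/J + 1 = 1 + 164/J)
C = 9717/4 (C = -(1481 - (-166 - 69)*(-89))/8 = -(1481 - (-235)*(-89))/8 = -(1481 - 1*20915)/8 = -(1481 - 20915)/8 = -1/8*(-19434) = 9717/4 ≈ 2429.3)
(-61702 + sqrt(C + K(-382)))*(V + 299046) = (-61702 + sqrt(9717/4 + (164 - 382)/(-382)))*(144305 + 299046) = (-61702 + sqrt(9717/4 - 1/382*(-218)))*443351 = (-61702 + sqrt(9717/4 + 109/191))*443351 = (-61702 + sqrt(1856383/764))*443351 = (-61702 + sqrt(354569153)/382)*443351 = -27355643402 + 443351*sqrt(354569153)/382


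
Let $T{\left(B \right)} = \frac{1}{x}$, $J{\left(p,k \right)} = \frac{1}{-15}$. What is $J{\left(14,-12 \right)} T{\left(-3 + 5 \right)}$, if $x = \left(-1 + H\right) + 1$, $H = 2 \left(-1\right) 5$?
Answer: $\frac{1}{150} \approx 0.0066667$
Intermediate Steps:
$H = -10$ ($H = \left(-2\right) 5 = -10$)
$J{\left(p,k \right)} = - \frac{1}{15}$
$x = -10$ ($x = \left(-1 - 10\right) + 1 = -11 + 1 = -10$)
$T{\left(B \right)} = - \frac{1}{10}$ ($T{\left(B \right)} = \frac{1}{-10} = - \frac{1}{10}$)
$J{\left(14,-12 \right)} T{\left(-3 + 5 \right)} = \left(- \frac{1}{15}\right) \left(- \frac{1}{10}\right) = \frac{1}{150}$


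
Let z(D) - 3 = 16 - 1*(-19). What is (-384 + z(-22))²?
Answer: 119716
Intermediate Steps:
z(D) = 38 (z(D) = 3 + (16 - 1*(-19)) = 3 + (16 + 19) = 3 + 35 = 38)
(-384 + z(-22))² = (-384 + 38)² = (-346)² = 119716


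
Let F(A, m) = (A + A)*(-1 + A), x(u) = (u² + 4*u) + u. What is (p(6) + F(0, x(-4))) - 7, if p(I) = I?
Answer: -1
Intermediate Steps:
x(u) = u² + 5*u
F(A, m) = 2*A*(-1 + A) (F(A, m) = (2*A)*(-1 + A) = 2*A*(-1 + A))
(p(6) + F(0, x(-4))) - 7 = (6 + 2*0*(-1 + 0)) - 7 = (6 + 2*0*(-1)) - 7 = (6 + 0) - 7 = 6 - 7 = -1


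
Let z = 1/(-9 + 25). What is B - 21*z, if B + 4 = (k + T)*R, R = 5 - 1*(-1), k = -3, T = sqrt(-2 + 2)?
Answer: -373/16 ≈ -23.313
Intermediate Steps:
T = 0 (T = sqrt(0) = 0)
R = 6 (R = 5 + 1 = 6)
z = 1/16 ≈ 0.062500
B = -22 (B = -4 + (-3 + 0)*6 = -4 - 3*6 = -4 - 18 = -22)
B - 21*z = -22 - 21*1/16 = -22 - 21/16 = -373/16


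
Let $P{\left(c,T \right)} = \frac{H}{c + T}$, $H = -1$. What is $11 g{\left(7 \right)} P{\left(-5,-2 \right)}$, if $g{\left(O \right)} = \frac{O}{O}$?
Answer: $\frac{11}{7} \approx 1.5714$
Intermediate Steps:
$g{\left(O \right)} = 1$
$P{\left(c,T \right)} = - \frac{1}{T + c}$ ($P{\left(c,T \right)} = - \frac{1}{c + T} = - \frac{1}{T + c}$)
$11 g{\left(7 \right)} P{\left(-5,-2 \right)} = 11 \cdot 1 \left(- \frac{1}{-2 - 5}\right) = 11 \left(- \frac{1}{-7}\right) = 11 \left(\left(-1\right) \left(- \frac{1}{7}\right)\right) = 11 \cdot \frac{1}{7} = \frac{11}{7}$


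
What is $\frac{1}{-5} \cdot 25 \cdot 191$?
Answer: $-955$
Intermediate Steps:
$\frac{1}{-5} \cdot 25 \cdot 191 = \left(- \frac{1}{5}\right) 25 \cdot 191 = \left(-5\right) 191 = -955$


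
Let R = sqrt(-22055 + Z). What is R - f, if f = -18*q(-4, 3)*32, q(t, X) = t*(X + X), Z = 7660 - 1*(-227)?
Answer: -13824 + 2*I*sqrt(3542) ≈ -13824.0 + 119.03*I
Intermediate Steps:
Z = 7887 (Z = 7660 + 227 = 7887)
q(t, X) = 2*X*t (q(t, X) = t*(2*X) = 2*X*t)
R = 2*I*sqrt(3542) (R = sqrt(-22055 + 7887) = sqrt(-14168) = 2*I*sqrt(3542) ≈ 119.03*I)
f = 13824 (f = -36*3*(-4)*32 = -18*(-24)*32 = 432*32 = 13824)
R - f = 2*I*sqrt(3542) - 1*13824 = 2*I*sqrt(3542) - 13824 = -13824 + 2*I*sqrt(3542)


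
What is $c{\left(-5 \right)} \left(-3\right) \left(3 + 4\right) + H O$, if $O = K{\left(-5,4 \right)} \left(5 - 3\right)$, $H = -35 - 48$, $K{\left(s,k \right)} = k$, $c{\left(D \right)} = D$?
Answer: $-559$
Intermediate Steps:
$H = -83$ ($H = -35 - 48 = -83$)
$O = 8$ ($O = 4 \left(5 - 3\right) = 4 \cdot 2 = 8$)
$c{\left(-5 \right)} \left(-3\right) \left(3 + 4\right) + H O = \left(-5\right) \left(-3\right) \left(3 + 4\right) - 664 = 15 \cdot 7 - 664 = 105 - 664 = -559$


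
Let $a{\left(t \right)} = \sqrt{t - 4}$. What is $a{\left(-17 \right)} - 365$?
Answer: $-365 + i \sqrt{21} \approx -365.0 + 4.5826 i$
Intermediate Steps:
$a{\left(t \right)} = \sqrt{-4 + t}$
$a{\left(-17 \right)} - 365 = \sqrt{-4 - 17} - 365 = \sqrt{-21} - 365 = i \sqrt{21} - 365 = -365 + i \sqrt{21}$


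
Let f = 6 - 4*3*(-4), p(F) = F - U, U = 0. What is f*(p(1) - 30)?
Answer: -1566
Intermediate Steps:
p(F) = F (p(F) = F - 1*0 = F + 0 = F)
f = 54 (f = 6 - 12*(-4) = 6 + 48 = 54)
f*(p(1) - 30) = 54*(1 - 30) = 54*(-29) = -1566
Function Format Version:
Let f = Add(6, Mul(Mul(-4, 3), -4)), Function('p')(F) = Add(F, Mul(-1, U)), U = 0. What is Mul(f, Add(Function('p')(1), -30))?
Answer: -1566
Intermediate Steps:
Function('p')(F) = F (Function('p')(F) = Add(F, Mul(-1, 0)) = Add(F, 0) = F)
f = 54 (f = Add(6, Mul(-12, -4)) = Add(6, 48) = 54)
Mul(f, Add(Function('p')(1), -30)) = Mul(54, Add(1, -30)) = Mul(54, -29) = -1566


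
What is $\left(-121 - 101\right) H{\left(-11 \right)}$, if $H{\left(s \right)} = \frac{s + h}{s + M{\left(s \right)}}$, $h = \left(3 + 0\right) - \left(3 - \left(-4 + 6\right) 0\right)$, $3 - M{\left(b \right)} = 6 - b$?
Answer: $- \frac{2442}{25} \approx -97.68$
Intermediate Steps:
$M{\left(b \right)} = -3 + b$ ($M{\left(b \right)} = 3 - \left(6 - b\right) = 3 + \left(-6 + b\right) = -3 + b$)
$h = 0$ ($h = 3 + \left(2 \cdot 0 - 3\right) = 3 + \left(0 - 3\right) = 3 - 3 = 0$)
$H{\left(s \right)} = \frac{s}{-3 + 2 s}$ ($H{\left(s \right)} = \frac{s + 0}{s + \left(-3 + s\right)} = \frac{s}{-3 + 2 s}$)
$\left(-121 - 101\right) H{\left(-11 \right)} = \left(-121 - 101\right) \left(- \frac{11}{-3 + 2 \left(-11\right)}\right) = - 222 \left(- \frac{11}{-3 - 22}\right) = - 222 \left(- \frac{11}{-25}\right) = - 222 \left(\left(-11\right) \left(- \frac{1}{25}\right)\right) = \left(-222\right) \frac{11}{25} = - \frac{2442}{25}$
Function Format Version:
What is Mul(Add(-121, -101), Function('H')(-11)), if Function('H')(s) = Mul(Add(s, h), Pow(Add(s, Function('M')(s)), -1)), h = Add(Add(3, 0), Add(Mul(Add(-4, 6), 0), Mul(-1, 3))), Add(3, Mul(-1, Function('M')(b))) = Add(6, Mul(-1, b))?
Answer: Rational(-2442, 25) ≈ -97.680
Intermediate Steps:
Function('M')(b) = Add(-3, b) (Function('M')(b) = Add(3, Mul(-1, Add(6, Mul(-1, b)))) = Add(3, Add(-6, b)) = Add(-3, b))
h = 0 (h = Add(3, Add(Mul(2, 0), -3)) = Add(3, Add(0, -3)) = Add(3, -3) = 0)
Function('H')(s) = Mul(s, Pow(Add(-3, Mul(2, s)), -1)) (Function('H')(s) = Mul(Add(s, 0), Pow(Add(s, Add(-3, s)), -1)) = Mul(s, Pow(Add(-3, Mul(2, s)), -1)))
Mul(Add(-121, -101), Function('H')(-11)) = Mul(Add(-121, -101), Mul(-11, Pow(Add(-3, Mul(2, -11)), -1))) = Mul(-222, Mul(-11, Pow(Add(-3, -22), -1))) = Mul(-222, Mul(-11, Pow(-25, -1))) = Mul(-222, Mul(-11, Rational(-1, 25))) = Mul(-222, Rational(11, 25)) = Rational(-2442, 25)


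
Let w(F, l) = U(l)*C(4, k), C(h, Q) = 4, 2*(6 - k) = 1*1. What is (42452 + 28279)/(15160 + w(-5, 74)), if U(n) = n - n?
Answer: 70731/15160 ≈ 4.6656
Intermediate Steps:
U(n) = 0
k = 11/2 (k = 6 - 1/2 = 6 - ½*1 = 6 - ½ = 11/2 ≈ 5.5000)
w(F, l) = 0 (w(F, l) = 0*4 = 0)
(42452 + 28279)/(15160 + w(-5, 74)) = (42452 + 28279)/(15160 + 0) = 70731/15160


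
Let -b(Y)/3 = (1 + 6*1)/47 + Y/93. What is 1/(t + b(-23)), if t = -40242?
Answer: -1457/58632164 ≈ -2.4850e-5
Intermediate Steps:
b(Y) = -21/47 - Y/31 (b(Y) = -3*((1 + 6*1)/47 + Y/93) = -3*((1 + 6)*(1/47) + Y*(1/93)) = -3*(7*(1/47) + Y/93) = -3*(7/47 + Y/93) = -21/47 - Y/31)
1/(t + b(-23)) = 1/(-40242 + (-21/47 - 1/31*(-23))) = 1/(-40242 + (-21/47 + 23/31)) = 1/(-40242 + 430/1457) = 1/(-58632164/1457) = -1457/58632164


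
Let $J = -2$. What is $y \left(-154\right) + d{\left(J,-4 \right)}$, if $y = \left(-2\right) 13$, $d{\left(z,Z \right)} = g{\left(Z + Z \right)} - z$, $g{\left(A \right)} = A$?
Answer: $3998$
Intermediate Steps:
$d{\left(z,Z \right)} = - z + 2 Z$ ($d{\left(z,Z \right)} = \left(Z + Z\right) - z = 2 Z - z = - z + 2 Z$)
$y = -26$
$y \left(-154\right) + d{\left(J,-4 \right)} = \left(-26\right) \left(-154\right) + \left(\left(-1\right) \left(-2\right) + 2 \left(-4\right)\right) = 4004 + \left(2 - 8\right) = 4004 - 6 = 3998$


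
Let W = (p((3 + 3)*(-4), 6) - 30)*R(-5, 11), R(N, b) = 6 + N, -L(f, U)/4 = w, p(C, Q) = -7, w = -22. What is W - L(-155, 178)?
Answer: -125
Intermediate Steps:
L(f, U) = 88 (L(f, U) = -4*(-22) = 88)
W = -37 (W = (-7 - 30)*(6 - 5) = -37*1 = -37)
W - L(-155, 178) = -37 - 1*88 = -37 - 88 = -125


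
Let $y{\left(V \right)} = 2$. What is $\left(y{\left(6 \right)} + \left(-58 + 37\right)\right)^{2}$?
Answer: $361$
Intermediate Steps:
$\left(y{\left(6 \right)} + \left(-58 + 37\right)\right)^{2} = \left(2 + \left(-58 + 37\right)\right)^{2} = \left(2 - 21\right)^{2} = \left(-19\right)^{2} = 361$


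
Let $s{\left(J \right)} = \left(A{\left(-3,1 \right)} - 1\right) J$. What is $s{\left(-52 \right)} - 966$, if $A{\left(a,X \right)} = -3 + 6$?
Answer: $-1070$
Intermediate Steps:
$A{\left(a,X \right)} = 3$
$s{\left(J \right)} = 2 J$ ($s{\left(J \right)} = \left(3 - 1\right) J = 2 J$)
$s{\left(-52 \right)} - 966 = 2 \left(-52\right) - 966 = -104 - 966 = -1070$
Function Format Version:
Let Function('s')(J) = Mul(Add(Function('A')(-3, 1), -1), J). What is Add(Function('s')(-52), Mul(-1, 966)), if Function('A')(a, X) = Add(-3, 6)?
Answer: -1070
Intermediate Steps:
Function('A')(a, X) = 3
Function('s')(J) = Mul(2, J) (Function('s')(J) = Mul(Add(3, -1), J) = Mul(2, J))
Add(Function('s')(-52), Mul(-1, 966)) = Add(Mul(2, -52), Mul(-1, 966)) = Add(-104, -966) = -1070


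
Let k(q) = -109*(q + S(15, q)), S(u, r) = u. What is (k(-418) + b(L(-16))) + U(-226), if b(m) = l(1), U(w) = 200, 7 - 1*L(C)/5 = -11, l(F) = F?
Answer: 44128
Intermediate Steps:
L(C) = 90 (L(C) = 35 - 5*(-11) = 35 + 55 = 90)
b(m) = 1
k(q) = -1635 - 109*q (k(q) = -109*(q + 15) = -109*(15 + q) = -1635 - 109*q)
(k(-418) + b(L(-16))) + U(-226) = ((-1635 - 109*(-418)) + 1) + 200 = ((-1635 + 45562) + 1) + 200 = (43927 + 1) + 200 = 43928 + 200 = 44128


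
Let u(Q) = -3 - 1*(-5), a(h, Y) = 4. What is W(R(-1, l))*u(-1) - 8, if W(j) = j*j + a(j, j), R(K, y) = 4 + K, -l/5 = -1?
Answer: 18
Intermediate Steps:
l = 5 (l = -5*(-1) = 5)
u(Q) = 2 (u(Q) = -3 + 5 = 2)
W(j) = 4 + j**2 (W(j) = j*j + 4 = j**2 + 4 = 4 + j**2)
W(R(-1, l))*u(-1) - 8 = (4 + (4 - 1)**2)*2 - 8 = (4 + 3**2)*2 - 8 = (4 + 9)*2 - 8 = 13*2 - 8 = 26 - 8 = 18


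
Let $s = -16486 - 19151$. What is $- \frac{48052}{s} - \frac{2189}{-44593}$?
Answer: $\frac{2220792229}{1589160741} \approx 1.3975$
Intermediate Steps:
$s = -35637$
$- \frac{48052}{s} - \frac{2189}{-44593} = - \frac{48052}{-35637} - \frac{2189}{-44593} = \left(-48052\right) \left(- \frac{1}{35637}\right) - - \frac{2189}{44593} = \frac{48052}{35637} + \frac{2189}{44593} = \frac{2220792229}{1589160741}$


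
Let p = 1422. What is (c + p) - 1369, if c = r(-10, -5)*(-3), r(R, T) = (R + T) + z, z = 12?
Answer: 62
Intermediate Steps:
r(R, T) = 12 + R + T (r(R, T) = (R + T) + 12 = 12 + R + T)
c = 9 (c = (12 - 10 - 5)*(-3) = -3*(-3) = 9)
(c + p) - 1369 = (9 + 1422) - 1369 = 1431 - 1369 = 62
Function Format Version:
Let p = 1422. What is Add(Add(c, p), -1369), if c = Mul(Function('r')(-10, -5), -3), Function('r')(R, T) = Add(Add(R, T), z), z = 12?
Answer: 62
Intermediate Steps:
Function('r')(R, T) = Add(12, R, T) (Function('r')(R, T) = Add(Add(R, T), 12) = Add(12, R, T))
c = 9 (c = Mul(Add(12, -10, -5), -3) = Mul(-3, -3) = 9)
Add(Add(c, p), -1369) = Add(Add(9, 1422), -1369) = Add(1431, -1369) = 62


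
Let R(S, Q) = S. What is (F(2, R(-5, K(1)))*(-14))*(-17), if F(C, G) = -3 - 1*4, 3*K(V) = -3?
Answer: -1666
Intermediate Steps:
K(V) = -1 (K(V) = (⅓)*(-3) = -1)
F(C, G) = -7 (F(C, G) = -3 - 4 = -7)
(F(2, R(-5, K(1)))*(-14))*(-17) = -7*(-14)*(-17) = 98*(-17) = -1666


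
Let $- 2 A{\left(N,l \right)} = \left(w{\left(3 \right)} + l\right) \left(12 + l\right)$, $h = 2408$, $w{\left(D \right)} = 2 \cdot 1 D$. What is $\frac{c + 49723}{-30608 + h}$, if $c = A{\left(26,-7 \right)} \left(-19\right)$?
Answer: $- \frac{33117}{18800} \approx -1.7615$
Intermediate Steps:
$w{\left(D \right)} = 2 D$
$A{\left(N,l \right)} = - \frac{\left(6 + l\right) \left(12 + l\right)}{2}$ ($A{\left(N,l \right)} = - \frac{\left(2 \cdot 3 + l\right) \left(12 + l\right)}{2} = - \frac{\left(6 + l\right) \left(12 + l\right)}{2}$)
$c = - \frac{95}{2}$ ($c = \left(-36 - -63 - \frac{\left(-7\right)^{2}}{2}\right) \left(-19\right) = \left(-36 + 63 - \frac{49}{2}\right) \left(-19\right) = \frac{5}{2} \left(-19\right) = - \frac{95}{2} \approx -47.5$)
$\frac{c + 49723}{-30608 + h} = \frac{- \frac{95}{2} + 49723}{-30608 + 2408} = \frac{99351}{2 \left(-28200\right)} = \frac{99351}{2} \left(- \frac{1}{28200}\right) = - \frac{33117}{18800}$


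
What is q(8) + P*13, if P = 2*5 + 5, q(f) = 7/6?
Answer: 1177/6 ≈ 196.17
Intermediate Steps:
q(f) = 7/6 (q(f) = 7*(⅙) = 7/6)
P = 15 (P = 10 + 5 = 15)
q(8) + P*13 = 7/6 + 15*13 = 7/6 + 195 = 1177/6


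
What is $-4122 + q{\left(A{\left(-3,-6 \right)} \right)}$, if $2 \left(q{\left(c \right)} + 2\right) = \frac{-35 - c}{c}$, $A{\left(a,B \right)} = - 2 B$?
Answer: $- \frac{99023}{24} \approx -4126.0$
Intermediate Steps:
$q{\left(c \right)} = -2 + \frac{-35 - c}{2 c}$ ($q{\left(c \right)} = -2 + \frac{\left(-35 - c\right) \frac{1}{c}}{2} = -2 + \frac{\frac{1}{c} \left(-35 - c\right)}{2} = -2 + \frac{-35 - c}{2 c}$)
$-4122 + q{\left(A{\left(-3,-6 \right)} \right)} = -4122 + \frac{5 \left(-7 - \left(-2\right) \left(-6\right)\right)}{2 \left(\left(-2\right) \left(-6\right)\right)} = -4122 + \frac{5 \left(-7 - 12\right)}{2 \cdot 12} = -4122 + \frac{5}{2} \cdot \frac{1}{12} \left(-7 - 12\right) = -4122 + \frac{5}{2} \cdot \frac{1}{12} \left(-19\right) = -4122 - \frac{95}{24} = - \frac{99023}{24}$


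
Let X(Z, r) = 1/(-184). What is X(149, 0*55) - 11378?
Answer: -2093553/184 ≈ -11378.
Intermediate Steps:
X(Z, r) = -1/184
X(149, 0*55) - 11378 = -1/184 - 11378 = -2093553/184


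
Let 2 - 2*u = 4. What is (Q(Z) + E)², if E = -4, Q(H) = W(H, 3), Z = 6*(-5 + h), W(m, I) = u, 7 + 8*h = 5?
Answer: 25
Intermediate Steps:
u = -1 (u = 1 - ½*4 = 1 - 2 = -1)
h = -¼ (h = -7/8 + (⅛)*5 = -7/8 + 5/8 = -¼ ≈ -0.25000)
W(m, I) = -1
Z = -63/2 (Z = 6*(-5 - ¼) = 6*(-21/4) = -63/2 ≈ -31.500)
Q(H) = -1
(Q(Z) + E)² = (-1 - 4)² = (-5)² = 25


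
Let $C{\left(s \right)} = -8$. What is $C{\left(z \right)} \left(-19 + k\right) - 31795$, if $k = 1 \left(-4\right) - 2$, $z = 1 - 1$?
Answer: $-31595$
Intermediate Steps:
$z = 0$ ($z = 1 - 1 = 0$)
$k = -6$ ($k = -4 - 2 = -6$)
$C{\left(z \right)} \left(-19 + k\right) - 31795 = - 8 \left(-19 - 6\right) - 31795 = \left(-8\right) \left(-25\right) - 31795 = 200 - 31795 = -31595$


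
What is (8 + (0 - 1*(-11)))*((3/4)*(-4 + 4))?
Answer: 0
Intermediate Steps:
(8 + (0 - 1*(-11)))*((3/4)*(-4 + 4)) = (8 + (0 + 11))*((3*(¼))*0) = (8 + 11)*((¾)*0) = 19*0 = 0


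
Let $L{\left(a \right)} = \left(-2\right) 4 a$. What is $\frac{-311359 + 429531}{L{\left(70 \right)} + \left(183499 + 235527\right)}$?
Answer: $\frac{59086}{209233} \approx 0.28239$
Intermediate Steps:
$L{\left(a \right)} = - 8 a$
$\frac{-311359 + 429531}{L{\left(70 \right)} + \left(183499 + 235527\right)} = \frac{-311359 + 429531}{\left(-8\right) 70 + \left(183499 + 235527\right)} = \frac{118172}{-560 + 419026} = \frac{118172}{418466} = 118172 \cdot \frac{1}{418466} = \frac{59086}{209233}$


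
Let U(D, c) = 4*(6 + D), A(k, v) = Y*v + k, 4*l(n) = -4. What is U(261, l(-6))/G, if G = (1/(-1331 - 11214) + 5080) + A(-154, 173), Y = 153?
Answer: 6699030/196925137 ≈ 0.034018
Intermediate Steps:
l(n) = -1 (l(n) = (¼)*(-4) = -1)
A(k, v) = k + 153*v (A(k, v) = 153*v + k = k + 153*v)
U(D, c) = 24 + 4*D
G = 393850274/12545 (G = (1/(-1331 - 11214) + 5080) + (-154 + 153*173) = (1/(-12545) + 5080) + (-154 + 26469) = (-1/12545 + 5080) + 26315 = 63728599/12545 + 26315 = 393850274/12545 ≈ 31395.)
U(261, l(-6))/G = (24 + 4*261)/(393850274/12545) = (24 + 1044)*(12545/393850274) = 1068*(12545/393850274) = 6699030/196925137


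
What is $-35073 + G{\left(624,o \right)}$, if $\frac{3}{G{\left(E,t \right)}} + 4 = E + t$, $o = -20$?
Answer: $- \frac{7014599}{200} \approx -35073.0$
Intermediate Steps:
$G{\left(E,t \right)} = \frac{3}{-4 + E + t}$ ($G{\left(E,t \right)} = \frac{3}{-4 + \left(E + t\right)} = \frac{3}{-4 + E + t}$)
$-35073 + G{\left(624,o \right)} = -35073 + \frac{3}{-4 + 624 - 20} = -35073 + \frac{3}{600} = -35073 + 3 \cdot \frac{1}{600} = -35073 + \frac{1}{200} = - \frac{7014599}{200}$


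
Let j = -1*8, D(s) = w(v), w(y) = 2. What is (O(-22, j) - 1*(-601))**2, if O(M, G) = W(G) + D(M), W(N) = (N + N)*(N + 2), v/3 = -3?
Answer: 488601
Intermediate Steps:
v = -9 (v = 3*(-3) = -9)
D(s) = 2
W(N) = 2*N*(2 + N) (W(N) = (2*N)*(2 + N) = 2*N*(2 + N))
j = -8
O(M, G) = 2 + 2*G*(2 + G) (O(M, G) = 2*G*(2 + G) + 2 = 2 + 2*G*(2 + G))
(O(-22, j) - 1*(-601))**2 = ((2 + 2*(-8)*(2 - 8)) - 1*(-601))**2 = ((2 + 2*(-8)*(-6)) + 601)**2 = ((2 + 96) + 601)**2 = (98 + 601)**2 = 699**2 = 488601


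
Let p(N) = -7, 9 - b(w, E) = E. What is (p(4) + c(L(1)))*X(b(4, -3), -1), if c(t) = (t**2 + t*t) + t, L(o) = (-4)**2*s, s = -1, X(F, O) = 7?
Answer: 3423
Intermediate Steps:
b(w, E) = 9 - E
L(o) = -16 (L(o) = (-4)**2*(-1) = 16*(-1) = -16)
c(t) = t + 2*t**2 (c(t) = (t**2 + t**2) + t = 2*t**2 + t = t + 2*t**2)
(p(4) + c(L(1)))*X(b(4, -3), -1) = (-7 - 16*(1 + 2*(-16)))*7 = (-7 - 16*(1 - 32))*7 = (-7 - 16*(-31))*7 = (-7 + 496)*7 = 489*7 = 3423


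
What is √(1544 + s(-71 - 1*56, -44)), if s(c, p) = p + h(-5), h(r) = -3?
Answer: √1497 ≈ 38.691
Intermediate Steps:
s(c, p) = -3 + p (s(c, p) = p - 3 = -3 + p)
√(1544 + s(-71 - 1*56, -44)) = √(1544 + (-3 - 44)) = √(1544 - 47) = √1497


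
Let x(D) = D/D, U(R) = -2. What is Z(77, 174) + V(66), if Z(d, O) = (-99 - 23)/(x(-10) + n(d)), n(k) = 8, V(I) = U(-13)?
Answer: -140/9 ≈ -15.556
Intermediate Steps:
V(I) = -2
x(D) = 1
Z(d, O) = -122/9 (Z(d, O) = (-99 - 23)/(1 + 8) = -122/9)
Z(77, 174) + V(66) = -122/9 - 2 = -140/9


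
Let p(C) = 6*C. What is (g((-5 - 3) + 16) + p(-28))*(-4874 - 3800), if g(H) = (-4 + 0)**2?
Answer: 1318448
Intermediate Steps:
g(H) = 16 (g(H) = (-4)**2 = 16)
(g((-5 - 3) + 16) + p(-28))*(-4874 - 3800) = (16 + 6*(-28))*(-4874 - 3800) = (16 - 168)*(-8674) = -152*(-8674) = 1318448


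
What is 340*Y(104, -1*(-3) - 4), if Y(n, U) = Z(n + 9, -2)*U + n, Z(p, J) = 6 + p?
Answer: -5100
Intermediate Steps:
Y(n, U) = n + U*(15 + n) (Y(n, U) = (6 + (n + 9))*U + n = (6 + (9 + n))*U + n = (15 + n)*U + n = U*(15 + n) + n = n + U*(15 + n))
340*Y(104, -1*(-3) - 4) = 340*(104 + (-1*(-3) - 4)*(15 + 104)) = 340*(104 + (3 - 4)*119) = 340*(104 - 1*119) = 340*(104 - 119) = 340*(-15) = -5100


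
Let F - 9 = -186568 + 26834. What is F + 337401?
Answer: 177676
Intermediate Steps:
F = -159725 (F = 9 + (-186568 + 26834) = 9 - 159734 = -159725)
F + 337401 = -159725 + 337401 = 177676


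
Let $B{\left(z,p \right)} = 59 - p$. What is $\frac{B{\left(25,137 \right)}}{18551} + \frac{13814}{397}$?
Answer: $\frac{19710196}{566519} \approx 34.792$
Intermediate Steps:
$\frac{B{\left(25,137 \right)}}{18551} + \frac{13814}{397} = \frac{59 - 137}{18551} + \frac{13814}{397} = \left(59 - 137\right) \frac{1}{18551} + 13814 \cdot \frac{1}{397} = \left(-78\right) \frac{1}{18551} + \frac{13814}{397} = - \frac{6}{1427} + \frac{13814}{397} = \frac{19710196}{566519}$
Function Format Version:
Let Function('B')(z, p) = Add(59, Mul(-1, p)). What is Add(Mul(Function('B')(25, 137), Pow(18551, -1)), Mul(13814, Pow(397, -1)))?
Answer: Rational(19710196, 566519) ≈ 34.792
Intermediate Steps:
Add(Mul(Function('B')(25, 137), Pow(18551, -1)), Mul(13814, Pow(397, -1))) = Add(Mul(Add(59, Mul(-1, 137)), Pow(18551, -1)), Mul(13814, Pow(397, -1))) = Add(Mul(Add(59, -137), Rational(1, 18551)), Mul(13814, Rational(1, 397))) = Add(Mul(-78, Rational(1, 18551)), Rational(13814, 397)) = Add(Rational(-6, 1427), Rational(13814, 397)) = Rational(19710196, 566519)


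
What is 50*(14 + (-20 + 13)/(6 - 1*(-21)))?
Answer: 18550/27 ≈ 687.04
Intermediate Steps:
50*(14 + (-20 + 13)/(6 - 1*(-21))) = 50*(14 - 7/(6 + 21)) = 50*(14 - 7/27) = 50*(371/27) = 18550/27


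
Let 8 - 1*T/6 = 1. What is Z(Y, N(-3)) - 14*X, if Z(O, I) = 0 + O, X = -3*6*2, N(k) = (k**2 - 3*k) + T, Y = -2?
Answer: 502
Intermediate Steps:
T = 42 (T = 48 - 6*1 = 48 - 6 = 42)
N(k) = 42 + k**2 - 3*k (N(k) = (k**2 - 3*k) + 42 = 42 + k**2 - 3*k)
X = -36 (X = -18*2 = -36)
Z(O, I) = O
Z(Y, N(-3)) - 14*X = -2 - 14*(-36) = -2 + 504 = 502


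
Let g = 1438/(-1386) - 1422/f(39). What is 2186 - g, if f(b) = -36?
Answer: 2976487/1386 ≈ 2147.5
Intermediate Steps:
g = 53309/1386 (g = 1438/(-1386) - 1422/(-36) = 1438*(-1/1386) - 1422*(-1/36) = -719/693 + 79/2 = 53309/1386 ≈ 38.462)
2186 - g = 2186 - 1*53309/1386 = 2186 - 53309/1386 = 2976487/1386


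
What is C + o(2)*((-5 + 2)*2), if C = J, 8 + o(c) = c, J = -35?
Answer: 1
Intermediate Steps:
o(c) = -8 + c
C = -35
C + o(2)*((-5 + 2)*2) = -35 + (-8 + 2)*((-5 + 2)*2) = -35 - (-18)*2 = -35 - 6*(-6) = -35 + 36 = 1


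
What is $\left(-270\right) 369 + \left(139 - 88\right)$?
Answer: $-99579$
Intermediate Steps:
$\left(-270\right) 369 + \left(139 - 88\right) = -99630 + \left(139 - 88\right) = -99630 + 51 = -99579$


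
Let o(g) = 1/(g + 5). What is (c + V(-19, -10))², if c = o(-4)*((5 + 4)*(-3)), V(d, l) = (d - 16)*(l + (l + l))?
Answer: 1046529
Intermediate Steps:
o(g) = 1/(5 + g)
V(d, l) = 3*l*(-16 + d) (V(d, l) = (-16 + d)*(l + 2*l) = (-16 + d)*(3*l) = 3*l*(-16 + d))
c = -27 (c = ((5 + 4)*(-3))/(5 - 4) = (9*(-3))/1 = 1*(-27) = -27)
(c + V(-19, -10))² = (-27 + 3*(-10)*(-16 - 19))² = (-27 + 3*(-10)*(-35))² = (-27 + 1050)² = 1023² = 1046529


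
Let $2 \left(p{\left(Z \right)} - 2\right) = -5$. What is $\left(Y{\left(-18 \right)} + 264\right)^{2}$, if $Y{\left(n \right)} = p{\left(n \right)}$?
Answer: $\frac{277729}{4} \approx 69432.0$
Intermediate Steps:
$p{\left(Z \right)} = - \frac{1}{2}$ ($p{\left(Z \right)} = 2 + \frac{1}{2} \left(-5\right) = 2 - \frac{5}{2} = - \frac{1}{2}$)
$Y{\left(n \right)} = - \frac{1}{2}$
$\left(Y{\left(-18 \right)} + 264\right)^{2} = \left(- \frac{1}{2} + 264\right)^{2} = \left(\frac{527}{2}\right)^{2} = \frac{277729}{4}$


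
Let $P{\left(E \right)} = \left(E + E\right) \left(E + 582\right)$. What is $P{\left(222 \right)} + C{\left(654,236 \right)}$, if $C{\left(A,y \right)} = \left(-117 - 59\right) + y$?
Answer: $357036$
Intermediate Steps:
$P{\left(E \right)} = 2 E \left(582 + E\right)$
$C{\left(A,y \right)} = -176 + y$
$P{\left(222 \right)} + C{\left(654,236 \right)} = 2 \cdot 222 \left(582 + 222\right) + \left(-176 + 236\right) = 2 \cdot 222 \cdot 804 + 60 = 356976 + 60 = 357036$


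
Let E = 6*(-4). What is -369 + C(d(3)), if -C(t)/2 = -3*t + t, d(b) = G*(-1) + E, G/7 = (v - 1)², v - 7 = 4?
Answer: -3265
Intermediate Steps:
v = 11 (v = 7 + 4 = 11)
E = -24
G = 700 (G = 7*(11 - 1)² = 7*10² = 7*100 = 700)
d(b) = -724 (d(b) = 700*(-1) - 24 = -700 - 24 = -724)
C(t) = 4*t (C(t) = -2*(-3*t + t) = -(-4)*t = 4*t)
-369 + C(d(3)) = -369 + 4*(-724) = -369 - 2896 = -3265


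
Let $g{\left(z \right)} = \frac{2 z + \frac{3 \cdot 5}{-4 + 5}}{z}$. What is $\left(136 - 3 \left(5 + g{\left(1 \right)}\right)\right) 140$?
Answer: $9800$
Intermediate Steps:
$g{\left(z \right)} = \frac{15 + 2 z}{z}$ ($g{\left(z \right)} = \frac{2 z + \frac{15}{1}}{z} = \frac{2 z + 15 \cdot 1}{z} = \frac{2 z + 15}{z} = \frac{15 + 2 z}{z}$)
$\left(136 - 3 \left(5 + g{\left(1 \right)}\right)\right) 140 = \left(136 - 3 \left(5 + \left(2 + \frac{15}{1}\right)\right)\right) 140 = \left(136 - 3 \left(5 + \left(2 + 15 \cdot 1\right)\right)\right) 140 = \left(136 - 3 \left(5 + \left(2 + 15\right)\right)\right) 140 = \left(136 - 3 \left(5 + 17\right)\right) 140 = \left(136 - 66\right) 140 = 70 \cdot 140 = 9800$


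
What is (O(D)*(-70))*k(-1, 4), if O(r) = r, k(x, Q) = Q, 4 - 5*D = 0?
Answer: -224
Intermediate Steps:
D = ⅘ (D = ⅘ - ⅕*0 = ⅘ + 0 = ⅘ ≈ 0.80000)
(O(D)*(-70))*k(-1, 4) = ((⅘)*(-70))*4 = -56*4 = -224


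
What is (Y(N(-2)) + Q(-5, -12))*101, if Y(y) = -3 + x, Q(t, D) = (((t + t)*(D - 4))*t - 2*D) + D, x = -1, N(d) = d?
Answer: -79992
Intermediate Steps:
Q(t, D) = -D + 2*t²*(-4 + D) (Q(t, D) = (((2*t)*(-4 + D))*t - 2*D) + D = ((2*t*(-4 + D))*t - 2*D) + D = (2*t²*(-4 + D) - 2*D) + D = (-2*D + 2*t²*(-4 + D)) + D = -D + 2*t²*(-4 + D))
Y(y) = -4 (Y(y) = -3 - 1 = -4)
(Y(N(-2)) + Q(-5, -12))*101 = (-4 + (-1*(-12) - 8*(-5)² + 2*(-12)*(-5)²))*101 = (-4 + (12 - 8*25 + 2*(-12)*25))*101 = (-4 + (12 - 200 - 600))*101 = (-4 - 788)*101 = -792*101 = -79992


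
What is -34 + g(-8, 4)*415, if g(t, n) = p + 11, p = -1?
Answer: 4116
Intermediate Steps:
g(t, n) = 10 (g(t, n) = -1 + 11 = 10)
-34 + g(-8, 4)*415 = -34 + 10*415 = -34 + 4150 = 4116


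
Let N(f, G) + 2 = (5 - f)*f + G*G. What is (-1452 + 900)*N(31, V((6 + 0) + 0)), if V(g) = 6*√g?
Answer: 326784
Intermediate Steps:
N(f, G) = -2 + G² + f*(5 - f) (N(f, G) = -2 + ((5 - f)*f + G*G) = -2 + (f*(5 - f) + G²) = -2 + (G² + f*(5 - f)) = -2 + G² + f*(5 - f))
(-1452 + 900)*N(31, V((6 + 0) + 0)) = (-1452 + 900)*(-2 + (6*√((6 + 0) + 0))² - 1*31² + 5*31) = -552*(-2 + (6*√(6 + 0))² - 1*961 + 155) = -552*(-2 + (6*√6)² - 961 + 155) = -552*(-2 + 216 - 961 + 155) = -552*(-592) = 326784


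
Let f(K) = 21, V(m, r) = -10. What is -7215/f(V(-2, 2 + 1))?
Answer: -2405/7 ≈ -343.57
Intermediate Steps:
-7215/f(V(-2, 2 + 1)) = -7215/21 = -7215*1/21 = -2405/7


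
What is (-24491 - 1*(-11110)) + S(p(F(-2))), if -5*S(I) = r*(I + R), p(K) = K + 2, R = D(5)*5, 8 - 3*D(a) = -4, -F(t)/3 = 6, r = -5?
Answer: -13377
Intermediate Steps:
F(t) = -18 (F(t) = -3*6 = -18)
D(a) = 4 (D(a) = 8/3 - ⅓*(-4) = 8/3 + 4/3 = 4)
R = 20 (R = 4*5 = 20)
p(K) = 2 + K
S(I) = 20 + I (S(I) = -(-1)*(I + 20) = -(-1)*(20 + I) = -(-100 - 5*I)/5 = 20 + I)
(-24491 - 1*(-11110)) + S(p(F(-2))) = (-24491 - 1*(-11110)) + (20 + (2 - 18)) = (-24491 + 11110) + (20 - 16) = -13381 + 4 = -13377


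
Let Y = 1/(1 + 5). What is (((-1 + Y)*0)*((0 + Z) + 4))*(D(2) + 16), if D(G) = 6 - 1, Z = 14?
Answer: 0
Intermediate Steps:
Y = 1/6 ≈ 0.16667
D(G) = 5
(((-1 + Y)*0)*((0 + Z) + 4))*(D(2) + 16) = (((-1 + 1/6)*0)*((0 + 14) + 4))*(5 + 16) = ((-5/6*0)*(14 + 4))*21 = (0*18)*21 = 0*21 = 0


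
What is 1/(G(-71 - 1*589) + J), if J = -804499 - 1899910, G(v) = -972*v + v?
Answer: -1/2063549 ≈ -4.8460e-7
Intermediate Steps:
G(v) = -971*v
J = -2704409
1/(G(-71 - 1*589) + J) = 1/(-971*(-71 - 1*589) - 2704409) = 1/(-971*(-71 - 589) - 2704409) = 1/(-971*(-660) - 2704409) = 1/(640860 - 2704409) = 1/(-2063549) = -1/2063549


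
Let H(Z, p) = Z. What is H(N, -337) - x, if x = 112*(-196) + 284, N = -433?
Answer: 21235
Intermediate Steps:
x = -21668 (x = -21952 + 284 = -21668)
H(N, -337) - x = -433 - 1*(-21668) = -433 + 21668 = 21235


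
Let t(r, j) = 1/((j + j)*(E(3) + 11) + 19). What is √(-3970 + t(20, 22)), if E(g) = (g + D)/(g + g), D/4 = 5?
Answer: I*√16119087205/2015 ≈ 63.008*I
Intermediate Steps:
D = 20 (D = 4*5 = 20)
E(g) = (20 + g)/(2*g) (E(g) = (g + 20)/(g + g) = (20 + g)/((2*g)) = (20 + g)*(1/(2*g)) = (20 + g)/(2*g))
t(r, j) = 1/(19 + 89*j/3) (t(r, j) = 1/((j + j)*((½)*(20 + 3)/3 + 11) + 19) = 1/((2*j)*((½)*(⅓)*23 + 11) + 19) = 1/((2*j)*(23/6 + 11) + 19) = 1/((2*j)*(89/6) + 19) = 1/(89*j/3 + 19) = 1/(19 + 89*j/3))
√(-3970 + t(20, 22)) = √(-3970 + 3/(57 + 89*22)) = √(-3970 + 3/(57 + 1958)) = √(-3970 + 3/2015) = √(-7999547/2015) = I*√16119087205/2015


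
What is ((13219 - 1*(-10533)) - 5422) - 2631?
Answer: 15699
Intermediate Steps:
((13219 - 1*(-10533)) - 5422) - 2631 = ((13219 + 10533) - 5422) - 2631 = (23752 - 5422) - 2631 = 18330 - 2631 = 15699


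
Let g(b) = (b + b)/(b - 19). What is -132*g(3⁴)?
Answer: -10692/31 ≈ -344.90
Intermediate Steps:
g(b) = 2*b/(-19 + b) (g(b) = (2*b)/(-19 + b) = 2*b/(-19 + b))
-132*g(3⁴) = -264*3⁴/(-19 + 3⁴) = -264*81/(-19 + 81) = -264*81/62 = -132*81/31 = -10692/31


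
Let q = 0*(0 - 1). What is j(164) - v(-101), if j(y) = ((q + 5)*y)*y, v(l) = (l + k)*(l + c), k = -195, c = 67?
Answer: 124416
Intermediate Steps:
q = 0 (q = 0*(-1) = 0)
v(l) = (-195 + l)*(67 + l) (v(l) = (l - 195)*(l + 67) = (-195 + l)*(67 + l))
j(y) = 5*y² (j(y) = ((0 + 5)*y)*y = (5*y)*y = 5*y²)
j(164) - v(-101) = 5*164² - (-13065 + (-101)² - 128*(-101)) = 5*26896 - (-13065 + 10201 + 12928) = 134480 - 1*10064 = 134480 - 10064 = 124416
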